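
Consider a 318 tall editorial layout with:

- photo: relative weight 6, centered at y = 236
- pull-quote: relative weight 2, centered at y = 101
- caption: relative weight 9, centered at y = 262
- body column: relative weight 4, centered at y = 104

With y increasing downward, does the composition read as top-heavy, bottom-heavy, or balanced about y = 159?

bottom-heavy

Σw = 6 + 2 + 9 + 4 = 21.
Σw·y = 6·236 + 2·101 + 9·262 + 4·104 = 4392, so ȳ = 4392/21 ≈ 209.14.
209.1 lies below (larger y than) the midline 159, so the layout is bottom-heavy.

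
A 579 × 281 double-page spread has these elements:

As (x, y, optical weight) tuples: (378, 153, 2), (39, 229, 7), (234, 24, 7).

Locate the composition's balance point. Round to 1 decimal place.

Weights sum to 2 + 7 + 7 = 16.
x: (2·378 + 7·39 + 7·234) / 16 = 2667 / 16 ≈ 166.69
y: (2·153 + 7·229 + 7·24) / 16 = 2077 / 16 ≈ 129.81

(166.7, 129.8)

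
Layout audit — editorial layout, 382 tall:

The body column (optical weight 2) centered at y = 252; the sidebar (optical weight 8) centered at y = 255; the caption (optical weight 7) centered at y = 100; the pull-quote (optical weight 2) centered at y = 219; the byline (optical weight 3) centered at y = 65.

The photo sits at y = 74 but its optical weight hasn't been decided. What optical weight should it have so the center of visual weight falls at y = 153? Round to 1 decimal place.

w ≈ 6.5

Known weights sum to 2 + 8 + 7 + 2 + 3 = 22; their moment is 2·252 + 8·255 + 7·100 + 2·219 + 3·65 = 3877.
For the centroid to hit 153: (3877 + w·74) / (22 + w) = 153.
So w = (153·22 − 3877)/(74 − 153) = -511/-79 ≈ 6.47.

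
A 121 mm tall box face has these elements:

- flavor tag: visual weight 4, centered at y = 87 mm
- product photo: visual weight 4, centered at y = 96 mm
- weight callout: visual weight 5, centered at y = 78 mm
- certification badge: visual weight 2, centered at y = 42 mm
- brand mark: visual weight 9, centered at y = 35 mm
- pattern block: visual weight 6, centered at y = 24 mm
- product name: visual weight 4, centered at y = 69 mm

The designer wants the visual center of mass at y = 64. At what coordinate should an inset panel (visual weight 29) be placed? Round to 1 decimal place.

y ≈ 72.1

With the inset panel, Σw becomes 4 + 4 + 5 + 2 + 9 + 6 + 4 + 29 = 63.
y: need Σw·y = 63·64 = 4032. Existing = 4·87 + 4·96 + 5·78 + 2·42 + 9·35 + 6·24 + 4·69 = 1941. Remainder 2091 / 29 ≈ 72.10.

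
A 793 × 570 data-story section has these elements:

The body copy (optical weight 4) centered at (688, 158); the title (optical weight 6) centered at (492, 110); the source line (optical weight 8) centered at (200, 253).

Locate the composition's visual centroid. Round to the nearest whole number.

Σw = 4 + 6 + 8 = 18.
x-moment: 4·688 + 6·492 + 8·200 = 7304; centroid 7304/18 ≈ 405.78.
y-moment: 4·158 + 6·110 + 8·253 = 3316; centroid 3316/18 ≈ 184.22.

(406, 184)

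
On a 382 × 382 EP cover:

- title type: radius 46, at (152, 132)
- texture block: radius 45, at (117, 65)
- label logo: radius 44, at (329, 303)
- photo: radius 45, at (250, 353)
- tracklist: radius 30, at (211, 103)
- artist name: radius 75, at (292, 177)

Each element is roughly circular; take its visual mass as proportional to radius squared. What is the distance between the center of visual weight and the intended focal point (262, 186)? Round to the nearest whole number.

r² weights: title type 46² = 2116, texture block 45² = 2025, label logo 44² = 1936, photo 45² = 2025, tracklist 30² = 900, artist name 75² = 5625. Total = 14627.
Σw·x = 3534151; x̄ = 3534151/14627 ≈ 241.62.
y: moment 2800695 / weight 14627 ≈ 191.47
From (262, 186): dx = -20.38, dy = 5.47, so the distance is √(dx²+dy²) ≈ 21.10.

≈ 21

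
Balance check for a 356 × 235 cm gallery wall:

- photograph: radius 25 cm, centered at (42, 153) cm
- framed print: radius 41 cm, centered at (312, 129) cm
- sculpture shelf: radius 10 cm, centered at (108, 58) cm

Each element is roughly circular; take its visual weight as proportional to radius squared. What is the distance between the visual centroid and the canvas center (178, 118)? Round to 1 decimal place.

≈ 57.2 cm

Weights ∝ r²: photograph 25² = 625, framed print 41² = 1681, sculpture shelf 10² = 100; Σw = 2406.
Σw·x = 625·42 + 1681·312 + 100·108 = 561522, so x̄ = 561522/2406 ≈ 233.38.
Σw·y = 625·153 + 1681·129 + 100·58 = 318274, so ȳ = 318274/2406 ≈ 132.28.
Relative to (178, 118): Δ = (55.38, 14.28); |Δ| = √(55.38² + 14.28²) ≈ 57.20.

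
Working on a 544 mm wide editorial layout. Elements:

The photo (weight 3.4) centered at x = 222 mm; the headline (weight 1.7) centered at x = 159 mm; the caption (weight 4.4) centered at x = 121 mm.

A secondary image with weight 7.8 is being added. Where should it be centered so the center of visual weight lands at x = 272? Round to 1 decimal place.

x ≈ 403.6

New total weight: (3.4 + 1.7 + 4.4) + 7.8 = 17.3.
x: target moment 17.3×272 = 4705.6; current 3.4·222 + 1.7·159 + 4.4·121 = 1557.5; the secondary image supplies 3148.1, so x = 3148.1/7.8 ≈ 403.60.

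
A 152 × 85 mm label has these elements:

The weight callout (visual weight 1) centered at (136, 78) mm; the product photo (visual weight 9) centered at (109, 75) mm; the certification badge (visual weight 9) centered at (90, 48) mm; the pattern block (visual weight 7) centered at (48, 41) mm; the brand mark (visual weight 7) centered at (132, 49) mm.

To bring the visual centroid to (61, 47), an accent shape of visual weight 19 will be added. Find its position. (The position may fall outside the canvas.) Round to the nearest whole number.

With the accent shape, Σw becomes 1 + 9 + 9 + 7 + 7 + 19 = 52.
x: target moment 52×61 = 3172; current 1·136 + 9·109 + 9·90 + 7·48 + 7·132 = 3187; the accent shape supplies -15, so x = -15/19 ≈ -0.79.
y: target moment 52×47 = 2444; current 1·78 + 9·75 + 9·48 + 7·41 + 7·49 = 1815; the accent shape supplies 629, so y = 629/19 ≈ 33.11.

(-1, 33)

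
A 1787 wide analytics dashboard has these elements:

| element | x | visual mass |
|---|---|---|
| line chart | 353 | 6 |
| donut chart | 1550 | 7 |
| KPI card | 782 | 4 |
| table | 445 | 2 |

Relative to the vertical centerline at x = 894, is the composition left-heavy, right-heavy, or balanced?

balanced

Weights sum to 6 + 7 + 4 + 2 = 19.
x-moment: 6·353 + 7·1550 + 4·782 + 2·445 = 16986; centroid 16986/19 ≈ 894.00.
The centroid 894.00 matches the midline at 894, so the layout is balanced.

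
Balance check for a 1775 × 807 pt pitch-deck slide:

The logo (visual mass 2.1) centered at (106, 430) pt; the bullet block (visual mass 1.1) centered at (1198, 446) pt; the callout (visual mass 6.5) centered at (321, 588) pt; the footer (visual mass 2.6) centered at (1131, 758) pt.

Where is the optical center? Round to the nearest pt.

(534, 584)

Weights sum to 2.1 + 1.1 + 6.5 + 2.6 = 12.3.
Σw·x = 2.1·106 + 1.1·1198 + 6.5·321 + 2.6·1131 = 6567.5, so x̄ = 6567.5/12.3 ≈ 533.94.
Σw·y = 2.1·430 + 1.1·446 + 6.5·588 + 2.6·758 = 7186.4, so ȳ = 7186.4/12.3 ≈ 584.26.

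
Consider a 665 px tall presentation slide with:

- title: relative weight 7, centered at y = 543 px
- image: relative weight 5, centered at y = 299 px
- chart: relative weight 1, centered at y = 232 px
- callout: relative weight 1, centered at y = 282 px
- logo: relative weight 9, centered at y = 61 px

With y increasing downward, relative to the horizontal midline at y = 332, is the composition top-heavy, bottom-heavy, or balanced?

top-heavy

Weights sum to 7 + 5 + 1 + 1 + 9 = 23.
y-moment: 7·543 + 5·299 + 1·232 + 1·282 + 9·61 = 6359; centroid 6359/23 ≈ 276.48.
Since 276.5 is above (smaller y than) 332, the composition reads top-heavy.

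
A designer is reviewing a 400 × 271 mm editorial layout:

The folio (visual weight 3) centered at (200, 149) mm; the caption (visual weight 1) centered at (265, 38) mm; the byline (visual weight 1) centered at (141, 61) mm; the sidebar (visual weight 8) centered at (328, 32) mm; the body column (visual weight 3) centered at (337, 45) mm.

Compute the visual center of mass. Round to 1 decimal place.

Total weight = 3 + 1 + 1 + 8 + 3 = 16.
Σw·x = 3·200 + 1·265 + 1·141 + 8·328 + 3·337 = 4641, so x̄ = 4641/16 ≈ 290.06.
Σw·y = 3·149 + 1·38 + 1·61 + 8·32 + 3·45 = 937, so ȳ = 937/16 ≈ 58.56.

(290.1, 58.6)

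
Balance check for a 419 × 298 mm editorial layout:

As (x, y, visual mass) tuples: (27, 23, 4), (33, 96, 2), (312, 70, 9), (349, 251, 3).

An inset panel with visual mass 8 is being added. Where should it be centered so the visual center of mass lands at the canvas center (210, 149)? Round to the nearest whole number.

(179, 276)

New total weight: (4 + 2 + 9 + 3) + 8 = 26.
x: target moment 26×210 = 5460; current 4·27 + 2·33 + 9·312 + 3·349 = 4029; the inset panel supplies 1431, so x = 1431/8 ≈ 178.88.
y: target moment 26×149 = 3874; current 4·23 + 2·96 + 9·70 + 3·251 = 1667; the inset panel supplies 2207, so y = 2207/8 ≈ 275.88.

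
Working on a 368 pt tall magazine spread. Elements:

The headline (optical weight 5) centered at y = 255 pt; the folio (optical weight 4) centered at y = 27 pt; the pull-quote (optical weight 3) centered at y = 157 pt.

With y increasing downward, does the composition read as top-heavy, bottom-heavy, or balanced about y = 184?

Σw = 5 + 4 + 3 = 12.
y: (5·255 + 4·27 + 3·157) / 12 = 1854 / 12 ≈ 154.50
Since 154.5 is above (smaller y than) 184, the composition reads top-heavy.

top-heavy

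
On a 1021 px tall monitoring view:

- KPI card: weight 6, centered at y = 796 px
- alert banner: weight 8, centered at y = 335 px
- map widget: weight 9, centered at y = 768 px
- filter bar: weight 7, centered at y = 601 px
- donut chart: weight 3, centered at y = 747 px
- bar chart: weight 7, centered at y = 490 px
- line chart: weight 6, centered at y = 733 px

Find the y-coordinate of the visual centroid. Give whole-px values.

y ≈ 623

Total weight = 6 + 8 + 9 + 7 + 3 + 7 + 6 = 46.
Σw·y = 28644; ȳ = 28644/46 ≈ 622.70.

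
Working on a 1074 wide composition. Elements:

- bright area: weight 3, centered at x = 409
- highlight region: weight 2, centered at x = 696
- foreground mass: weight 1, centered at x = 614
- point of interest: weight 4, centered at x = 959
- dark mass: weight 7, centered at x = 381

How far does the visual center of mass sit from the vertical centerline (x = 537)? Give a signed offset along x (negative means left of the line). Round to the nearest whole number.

≈ 36

Weights sum to 3 + 2 + 1 + 4 + 7 = 17.
x-moment: 3·409 + 2·696 + 1·614 + 4·959 + 7·381 = 9736; centroid 9736/17 ≈ 572.71.
Against x = 537, that's 572.71 − 537 = 35.71.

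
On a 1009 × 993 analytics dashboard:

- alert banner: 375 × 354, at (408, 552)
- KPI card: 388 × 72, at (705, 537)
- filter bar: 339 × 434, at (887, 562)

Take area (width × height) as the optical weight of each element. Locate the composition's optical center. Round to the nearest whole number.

(664, 555)

Areas: alert banner 375·354 = 132750, KPI card 388·72 = 27936, filter bar 339·434 = 147126. Total weight = 307812.
x: (132750·408 + 27936·705 + 147126·887) / 307812 = 204357642 / 307812 ≈ 663.90
y: (132750·552 + 27936·537 + 147126·562) / 307812 = 170964444 / 307812 ≈ 555.42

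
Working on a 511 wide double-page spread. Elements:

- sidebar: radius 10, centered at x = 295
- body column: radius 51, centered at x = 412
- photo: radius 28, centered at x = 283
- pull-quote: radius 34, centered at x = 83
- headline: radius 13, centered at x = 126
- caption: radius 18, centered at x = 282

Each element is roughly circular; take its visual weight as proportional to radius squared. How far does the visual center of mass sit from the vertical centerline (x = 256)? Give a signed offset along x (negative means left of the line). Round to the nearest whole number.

≈ 42

r² weights: sidebar 10² = 100, body column 51² = 2601, photo 28² = 784, pull-quote 34² = 1156, headline 13² = 169, caption 18² = 324. Total = 5134.
x-moment: 100·295 + 2601·412 + 784·283 + 1156·83 + 169·126 + 324·282 = 1531594; centroid 1531594/5134 ≈ 298.32.
Difference: 298.32 − 256 ≈ 42.32.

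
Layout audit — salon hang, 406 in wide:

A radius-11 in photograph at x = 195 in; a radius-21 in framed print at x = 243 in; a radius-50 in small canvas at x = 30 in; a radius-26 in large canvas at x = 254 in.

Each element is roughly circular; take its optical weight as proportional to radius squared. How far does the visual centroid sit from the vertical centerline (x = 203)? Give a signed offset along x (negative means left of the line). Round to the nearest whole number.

≈ -102 in

r² weights: photograph 11² = 121, framed print 21² = 441, small canvas 50² = 2500, large canvas 26² = 676. Total = 3738.
x: (121·195 + 441·243 + 2500·30 + 676·254) / 3738 = 377462 / 3738 ≈ 100.98
Offset from x = 203: 100.98 − 203 ≈ -102.02.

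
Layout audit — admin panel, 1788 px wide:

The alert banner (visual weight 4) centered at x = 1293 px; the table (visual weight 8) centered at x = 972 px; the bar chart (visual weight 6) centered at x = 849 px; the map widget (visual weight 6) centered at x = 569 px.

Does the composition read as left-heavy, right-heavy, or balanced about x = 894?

Total weight = 4 + 8 + 6 + 6 = 24.
x-moment: 4·1293 + 8·972 + 6·849 + 6·569 = 21456; centroid 21456/24 ≈ 894.00.
The centroid 894.00 matches the midline at 894, so the layout is balanced.

balanced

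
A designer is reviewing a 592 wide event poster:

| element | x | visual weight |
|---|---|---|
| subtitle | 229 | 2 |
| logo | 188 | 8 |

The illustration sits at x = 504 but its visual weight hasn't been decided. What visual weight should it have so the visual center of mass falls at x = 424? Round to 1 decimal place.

Existing Σw = 10 (2 + 8); existing moment 2·229 + 8·188 = 1962.
For the centroid to hit 424: (1962 + w·504) / (10 + w) = 424.
Solving: w = (424·10 − 1962) / (504 − 424) = 2278 / 80 ≈ 28.48.

w ≈ 28.5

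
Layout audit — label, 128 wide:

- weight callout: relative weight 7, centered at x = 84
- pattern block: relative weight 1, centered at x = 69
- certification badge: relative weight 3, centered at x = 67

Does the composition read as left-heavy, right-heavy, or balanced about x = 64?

Σw = 7 + 1 + 3 = 11.
Σw·x = 7·84 + 1·69 + 3·67 = 858, so x̄ = 858/11 ≈ 78.00.
78.0 lies right of the midline 64, so the layout is right-heavy.

right-heavy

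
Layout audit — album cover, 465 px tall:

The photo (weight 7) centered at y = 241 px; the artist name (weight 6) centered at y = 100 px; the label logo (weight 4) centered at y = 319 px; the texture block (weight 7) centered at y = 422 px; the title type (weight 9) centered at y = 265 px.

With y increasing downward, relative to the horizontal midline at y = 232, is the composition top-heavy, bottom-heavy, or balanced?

bottom-heavy

Total weight = 7 + 6 + 4 + 7 + 9 = 33.
Σw·y = 7·241 + 6·100 + 4·319 + 7·422 + 9·265 = 8902, so ȳ = 8902/33 ≈ 269.76.
269.8 lies below (larger y than) the midline 232, so the layout is bottom-heavy.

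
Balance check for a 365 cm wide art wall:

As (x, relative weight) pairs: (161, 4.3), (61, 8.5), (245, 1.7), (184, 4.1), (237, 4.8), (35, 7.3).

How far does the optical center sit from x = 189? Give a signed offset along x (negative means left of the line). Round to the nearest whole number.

Σw = 4.3 + 8.5 + 1.7 + 4.1 + 4.8 + 7.3 = 30.7.
Σw·x = 4.3·161 + 8.5·61 + 1.7·245 + 4.1·184 + 4.8·237 + 7.3·35 = 3774.8, so x̄ = 3774.8/30.7 ≈ 122.96.
Against x = 189, that's 122.96 − 189 = -66.04.

≈ -66 cm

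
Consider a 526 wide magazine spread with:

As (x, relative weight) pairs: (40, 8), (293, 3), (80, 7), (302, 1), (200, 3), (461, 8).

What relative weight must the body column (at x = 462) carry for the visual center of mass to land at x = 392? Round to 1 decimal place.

w ≈ 77.3

Known weights sum to 8 + 3 + 7 + 1 + 3 + 8 = 30; their moment is 8·40 + 3·293 + 7·80 + 1·302 + 3·200 + 8·461 = 6349.
Balance at x = 392 requires (6349 + w·462) / (30 + w) = 392.
Solving: w = (392·30 − 6349) / (462 − 392) = 5411 / 70 ≈ 77.30.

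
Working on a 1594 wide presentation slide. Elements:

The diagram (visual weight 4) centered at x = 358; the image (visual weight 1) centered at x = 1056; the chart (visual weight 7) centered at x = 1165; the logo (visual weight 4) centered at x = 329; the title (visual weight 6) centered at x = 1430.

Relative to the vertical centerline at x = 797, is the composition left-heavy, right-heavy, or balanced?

right-heavy

Weights sum to 4 + 1 + 7 + 4 + 6 = 22.
x: (4·358 + 1·1056 + 7·1165 + 4·329 + 6·1430) / 22 = 20539 / 22 ≈ 933.59
933.6 vs midline 797 → right-heavy.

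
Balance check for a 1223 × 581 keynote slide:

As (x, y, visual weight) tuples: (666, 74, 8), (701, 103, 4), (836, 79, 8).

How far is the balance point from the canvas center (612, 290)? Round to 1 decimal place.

Total weight = 8 + 4 + 8 = 20.
x: (8·666 + 4·701 + 8·836) / 20 = 14820 / 20 ≈ 741.00
y: (8·74 + 4·103 + 8·79) / 20 = 1636 / 20 ≈ 81.80
From (612, 290): dx = 129.00, dy = -208.20, so the distance is √(dx²+dy²) ≈ 244.92.

≈ 244.9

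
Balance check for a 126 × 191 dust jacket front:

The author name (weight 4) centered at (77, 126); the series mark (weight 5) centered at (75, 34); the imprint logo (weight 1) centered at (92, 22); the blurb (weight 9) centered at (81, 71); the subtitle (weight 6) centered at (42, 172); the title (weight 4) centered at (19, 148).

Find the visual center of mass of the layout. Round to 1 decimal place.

Σw = 4 + 5 + 1 + 9 + 6 + 4 = 29.
x: moment 1832 / weight 29 ≈ 63.17
y: moment 2959 / weight 29 ≈ 102.03

(63.2, 102.0)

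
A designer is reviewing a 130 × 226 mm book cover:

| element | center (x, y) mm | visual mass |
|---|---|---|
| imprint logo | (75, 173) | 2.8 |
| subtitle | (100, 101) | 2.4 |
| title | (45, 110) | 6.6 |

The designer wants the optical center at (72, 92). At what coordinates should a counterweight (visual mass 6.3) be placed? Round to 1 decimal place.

With the counterweight, Σw becomes 2.8 + 2.4 + 6.6 + 6.3 = 18.1.
Along x: (747.0 + 6.3·x) / 18.1 = 72 (existing moment 2.8·75 + 2.4·100 + 6.6·45 = 747.0) ⇒ x = (1303.2 − 747.0) / 6.3 ≈ 88.29.
Along y: (1452.8 + 6.3·y) / 18.1 = 92 (existing moment 2.8·173 + 2.4·101 + 6.6·110 = 1452.8) ⇒ y = (1665.2 − 1452.8) / 6.3 ≈ 33.71.

(88.3, 33.7)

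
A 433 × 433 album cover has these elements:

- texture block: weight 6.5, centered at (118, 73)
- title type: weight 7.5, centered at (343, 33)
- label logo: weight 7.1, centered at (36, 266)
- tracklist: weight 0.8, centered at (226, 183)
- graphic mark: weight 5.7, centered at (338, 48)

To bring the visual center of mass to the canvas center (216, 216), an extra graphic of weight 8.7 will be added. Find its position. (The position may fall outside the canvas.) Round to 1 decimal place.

(245.8, 552.9)

New total weight: (6.5 + 7.5 + 7.1 + 0.8 + 5.7) + 8.7 = 36.3.
x: need Σw·x = 36.3·216 = 7840.8. Existing = 6.5·118 + 7.5·343 + 7.1·36 + 0.8·226 + 5.7·338 = 5702.5. Remainder 2138.3 / 8.7 ≈ 245.78.
y: need Σw·y = 36.3·216 = 7840.8. Existing = 6.5·73 + 7.5·33 + 7.1·266 + 0.8·183 + 5.7·48 = 3030.6. Remainder 4810.2 / 8.7 ≈ 552.90.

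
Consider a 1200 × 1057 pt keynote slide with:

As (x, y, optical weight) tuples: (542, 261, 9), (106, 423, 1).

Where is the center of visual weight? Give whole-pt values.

Weights sum to 9 + 1 = 10.
x: (9·542 + 1·106) / 10 = 4984 / 10 ≈ 498.40
y: (9·261 + 1·423) / 10 = 2772 / 10 ≈ 277.20

(498, 277)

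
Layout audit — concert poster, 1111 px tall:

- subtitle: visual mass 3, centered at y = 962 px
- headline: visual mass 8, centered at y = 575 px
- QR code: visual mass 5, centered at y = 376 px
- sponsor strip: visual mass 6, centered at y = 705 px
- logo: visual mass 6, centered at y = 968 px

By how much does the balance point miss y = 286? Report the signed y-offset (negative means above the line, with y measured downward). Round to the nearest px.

Total weight = 3 + 8 + 5 + 6 + 6 = 28.
Σw·y = 3·962 + 8·575 + 5·376 + 6·705 + 6·968 = 19404, so ȳ = 19404/28 ≈ 693.00.
Against y = 286, that's 693.00 − 286 = 407.00.

≈ 407 px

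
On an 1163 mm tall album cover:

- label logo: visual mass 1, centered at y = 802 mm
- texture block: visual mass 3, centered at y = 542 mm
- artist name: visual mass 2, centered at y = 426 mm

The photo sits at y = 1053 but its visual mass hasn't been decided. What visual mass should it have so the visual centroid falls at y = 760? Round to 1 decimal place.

Fixed elements: Σw = 1 + 3 + 2 = 6, Σw·y = 1·802 + 3·542 + 2·426 = 3280.
Set Σw·y/Σw = 760: (3280 + 1053w) = 760·(6 + w).
So w = (760·6 − 3280)/(1053 − 760) = 1280/293 ≈ 4.37.

w ≈ 4.4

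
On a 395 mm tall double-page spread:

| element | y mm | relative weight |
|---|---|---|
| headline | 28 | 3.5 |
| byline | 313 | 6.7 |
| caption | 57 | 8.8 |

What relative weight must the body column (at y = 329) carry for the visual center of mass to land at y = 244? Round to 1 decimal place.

w ≈ 22.8

Fixed elements: Σw = 3.5 + 6.7 + 8.8 = 19.0, Σw·y = 3.5·28 + 6.7·313 + 8.8·57 = 2696.7.
Set Σw·y/Σw = 244: (2696.7 + 329w) = 244·(19.0 + w).
So w = (244·19.0 − 2696.7)/(329 − 244) = 1939.3/85 ≈ 22.82.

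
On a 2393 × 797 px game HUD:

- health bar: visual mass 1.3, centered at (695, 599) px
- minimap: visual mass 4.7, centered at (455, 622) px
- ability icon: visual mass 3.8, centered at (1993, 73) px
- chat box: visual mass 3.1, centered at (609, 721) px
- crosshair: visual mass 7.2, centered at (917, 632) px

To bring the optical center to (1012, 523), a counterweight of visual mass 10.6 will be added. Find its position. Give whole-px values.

(1129, 499)

With the counterweight, Σw becomes 1.3 + 4.7 + 3.8 + 3.1 + 7.2 + 10.6 = 30.7.
Along x: (19105.7 + 10.6·x) / 30.7 = 1012 (existing moment 1.3·695 + 4.7·455 + 3.8·1993 + 3.1·609 + 7.2·917 = 19105.7) ⇒ x = (31068.4 − 19105.7) / 10.6 ≈ 1128.56.
Along y: (10765.0 + 10.6·y) / 30.7 = 523 (existing moment 1.3·599 + 4.7·622 + 3.8·73 + 3.1·721 + 7.2·632 = 10765.0) ⇒ y = (16056.1 − 10765.0) / 10.6 ≈ 499.16.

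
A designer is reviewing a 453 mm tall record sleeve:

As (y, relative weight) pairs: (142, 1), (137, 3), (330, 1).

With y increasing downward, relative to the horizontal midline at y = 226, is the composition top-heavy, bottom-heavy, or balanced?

top-heavy

Σw = 1 + 3 + 1 = 5.
Σw·y = 1·142 + 3·137 + 1·330 = 883, so ȳ = 883/5 ≈ 176.60.
176.6 lies above (smaller y than) the midline 226, so the layout is top-heavy.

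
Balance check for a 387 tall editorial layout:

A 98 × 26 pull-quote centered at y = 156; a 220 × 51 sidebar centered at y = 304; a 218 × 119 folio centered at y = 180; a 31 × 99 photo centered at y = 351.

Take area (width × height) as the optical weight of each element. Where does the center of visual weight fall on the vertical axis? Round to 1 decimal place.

y ≈ 223.4

Areas → weights: pull-quote 98·26 = 2548, sidebar 220·51 = 11220, folio 218·119 = 25942, photo 31·99 = 3069; Σw = 42779.
Σw·y = 2548·156 + 11220·304 + 25942·180 + 3069·351 = 9555147, so ȳ = 9555147/42779 ≈ 223.36.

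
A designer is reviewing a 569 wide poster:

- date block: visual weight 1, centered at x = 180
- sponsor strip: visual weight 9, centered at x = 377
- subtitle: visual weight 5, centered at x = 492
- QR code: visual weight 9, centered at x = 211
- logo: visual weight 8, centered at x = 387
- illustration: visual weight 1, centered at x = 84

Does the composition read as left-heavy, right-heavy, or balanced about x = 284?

Σw = 1 + 9 + 5 + 9 + 8 + 1 = 33.
x: (1·180 + 9·377 + 5·492 + 9·211 + 8·387 + 1·84) / 33 = 11112 / 33 ≈ 336.73
336.7 lies right of the midline 284, so the layout is right-heavy.

right-heavy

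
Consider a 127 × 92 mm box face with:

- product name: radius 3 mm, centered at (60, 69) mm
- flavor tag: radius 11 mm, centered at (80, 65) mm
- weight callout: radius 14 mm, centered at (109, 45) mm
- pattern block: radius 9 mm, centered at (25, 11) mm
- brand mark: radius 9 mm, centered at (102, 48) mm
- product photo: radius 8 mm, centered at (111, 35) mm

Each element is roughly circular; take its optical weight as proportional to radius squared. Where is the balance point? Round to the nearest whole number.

r² weights: product name 3² = 9, flavor tag 11² = 121, weight callout 14² = 196, pattern block 9² = 81, brand mark 9² = 81, product photo 8² = 64. Total = 552.
x: (9·60 + 121·80 + 196·109 + 81·25 + 81·102 + 64·111) / 552 = 48975 / 552 ≈ 88.72
y: (9·69 + 121·65 + 196·45 + 81·11 + 81·48 + 64·35) / 552 = 24325 / 552 ≈ 44.07

(89, 44)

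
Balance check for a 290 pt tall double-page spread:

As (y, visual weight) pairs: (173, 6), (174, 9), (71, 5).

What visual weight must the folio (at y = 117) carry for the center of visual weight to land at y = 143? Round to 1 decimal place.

w ≈ 3.8

Known weights sum to 6 + 9 + 5 = 20; their moment is 6·173 + 9·174 + 5·71 = 2959.
Balance at y = 143 requires (2959 + w·117) / (20 + w) = 143.
Solving: w = (143·20 − 2959) / (117 − 143) = -99 / -26 ≈ 3.81.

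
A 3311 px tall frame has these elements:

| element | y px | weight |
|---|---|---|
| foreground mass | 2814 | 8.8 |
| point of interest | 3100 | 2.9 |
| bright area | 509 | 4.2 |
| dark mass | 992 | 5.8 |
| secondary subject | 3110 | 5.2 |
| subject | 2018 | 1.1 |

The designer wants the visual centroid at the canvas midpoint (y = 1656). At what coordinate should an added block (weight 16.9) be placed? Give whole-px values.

y ≈ 847

With the added block, Σw becomes 8.8 + 2.9 + 4.2 + 5.8 + 5.2 + 1.1 + 16.9 = 44.9.
y: target moment 44.9×1656 = 74354.4; current 8.8·2814 + 2.9·3100 + 4.2·509 + 5.8·992 + 5.2·3110 + 1.1·2018 = 60036.4; the added block supplies 14318.0, so y = 14318.0/16.9 ≈ 847.22.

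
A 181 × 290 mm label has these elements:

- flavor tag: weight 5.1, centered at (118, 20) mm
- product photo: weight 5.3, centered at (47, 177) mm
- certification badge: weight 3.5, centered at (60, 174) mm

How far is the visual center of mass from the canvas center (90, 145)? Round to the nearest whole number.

Weights sum to 5.1 + 5.3 + 3.5 = 13.9.
x-moment: 5.1·118 + 5.3·47 + 3.5·60 = 1060.9; centroid 1060.9/13.9 ≈ 76.32.
y-moment: 5.1·20 + 5.3·177 + 3.5·174 = 1649.1; centroid 1649.1/13.9 ≈ 118.64.
Offset from (90, 145): Δx ≈ -13.68, Δy ≈ -26.36; distance = √(Δx² + Δy²) ≈ 29.70.

≈ 30 mm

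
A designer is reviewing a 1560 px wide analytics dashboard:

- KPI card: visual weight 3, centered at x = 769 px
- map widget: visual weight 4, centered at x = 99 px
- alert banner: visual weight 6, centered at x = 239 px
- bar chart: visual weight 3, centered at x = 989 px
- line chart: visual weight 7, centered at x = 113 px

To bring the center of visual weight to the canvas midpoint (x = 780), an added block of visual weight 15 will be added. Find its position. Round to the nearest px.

New total weight: (3 + 4 + 6 + 3 + 7) + 15 = 38.
x: target moment 38×780 = 29640; current 3·769 + 4·99 + 6·239 + 3·989 + 7·113 = 7895; the added block supplies 21745, so x = 21745/15 ≈ 1449.67.

x ≈ 1450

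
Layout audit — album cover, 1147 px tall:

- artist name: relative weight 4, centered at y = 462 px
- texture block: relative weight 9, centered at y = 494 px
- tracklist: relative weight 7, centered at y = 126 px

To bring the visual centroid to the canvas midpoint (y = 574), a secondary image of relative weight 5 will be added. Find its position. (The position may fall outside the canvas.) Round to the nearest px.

y ≈ 1435

New total weight: (4 + 9 + 7) + 5 = 25.
y: target moment 25×574 = 14350; current 4·462 + 9·494 + 7·126 = 7176; the secondary image supplies 7174, so y = 7174/5 ≈ 1434.80.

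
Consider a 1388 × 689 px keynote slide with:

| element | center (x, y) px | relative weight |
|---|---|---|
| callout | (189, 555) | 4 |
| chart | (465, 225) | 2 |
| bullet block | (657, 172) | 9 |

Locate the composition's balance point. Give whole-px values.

Total weight = 4 + 2 + 9 = 15.
x-moment: 4·189 + 2·465 + 9·657 = 7599; centroid 7599/15 ≈ 506.60.
y-moment: 4·555 + 2·225 + 9·172 = 4218; centroid 4218/15 ≈ 281.20.

(507, 281)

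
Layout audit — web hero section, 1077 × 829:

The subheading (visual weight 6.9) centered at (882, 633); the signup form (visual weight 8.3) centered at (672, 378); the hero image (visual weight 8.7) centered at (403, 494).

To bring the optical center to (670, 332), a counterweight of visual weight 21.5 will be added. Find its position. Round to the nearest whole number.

With the counterweight, Σw becomes 6.9 + 8.3 + 8.7 + 21.5 = 45.4.
x: need Σw·x = 45.4·670 = 30418.0. Existing = 6.9·882 + 8.3·672 + 8.7·403 = 15169.5. Remainder 15248.5 / 21.5 ≈ 709.23.
y: need Σw·y = 45.4·332 = 15072.8. Existing = 6.9·633 + 8.3·378 + 8.7·494 = 11802.9. Remainder 3269.9 / 21.5 ≈ 152.09.

(709, 152)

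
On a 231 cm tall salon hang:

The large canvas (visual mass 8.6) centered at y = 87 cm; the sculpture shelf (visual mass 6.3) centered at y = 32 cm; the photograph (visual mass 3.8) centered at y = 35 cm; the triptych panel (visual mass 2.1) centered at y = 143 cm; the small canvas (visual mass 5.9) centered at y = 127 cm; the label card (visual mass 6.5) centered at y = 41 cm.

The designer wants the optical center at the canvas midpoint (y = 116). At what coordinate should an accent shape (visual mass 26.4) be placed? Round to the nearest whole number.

New total weight: (8.6 + 6.3 + 3.8 + 2.1 + 5.9 + 6.5) + 26.4 = 59.6.
y: need Σw·y = 59.6·116 = 6913.6. Existing = 8.6·87 + 6.3·32 + 3.8·35 + 2.1·143 + 5.9·127 + 6.5·41 = 2398.9. Remainder 4514.7 / 26.4 ≈ 171.01.

y ≈ 171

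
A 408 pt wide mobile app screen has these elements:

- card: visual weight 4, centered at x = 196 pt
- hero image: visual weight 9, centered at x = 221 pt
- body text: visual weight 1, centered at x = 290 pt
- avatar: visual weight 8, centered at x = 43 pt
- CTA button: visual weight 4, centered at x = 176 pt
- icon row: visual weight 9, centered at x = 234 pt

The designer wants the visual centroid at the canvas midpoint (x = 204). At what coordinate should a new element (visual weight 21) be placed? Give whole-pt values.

With the new element, Σw becomes 4 + 9 + 1 + 8 + 4 + 9 + 21 = 56.
x: target moment 56×204 = 11424; current 4·196 + 9·221 + 1·290 + 8·43 + 4·176 + 9·234 = 6217; the new element supplies 5207, so x = 5207/21 ≈ 247.95.

x ≈ 248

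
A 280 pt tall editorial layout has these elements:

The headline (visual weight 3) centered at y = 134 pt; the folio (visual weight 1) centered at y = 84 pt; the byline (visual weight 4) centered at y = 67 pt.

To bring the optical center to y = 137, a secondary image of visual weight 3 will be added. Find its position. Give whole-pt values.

With the secondary image, Σw becomes 3 + 1 + 4 + 3 = 11.
y: target moment 11×137 = 1507; current 3·134 + 1·84 + 4·67 = 754; the secondary image supplies 753, so y = 753/3 ≈ 251.00.

y ≈ 251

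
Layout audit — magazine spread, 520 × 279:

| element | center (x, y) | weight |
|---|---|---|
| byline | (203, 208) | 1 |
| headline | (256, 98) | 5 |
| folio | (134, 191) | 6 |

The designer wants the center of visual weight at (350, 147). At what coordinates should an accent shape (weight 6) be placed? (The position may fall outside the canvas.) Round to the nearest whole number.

With the accent shape, Σw becomes 1 + 5 + 6 + 6 = 18.
x: need Σw·x = 18·350 = 6300. Existing = 1·203 + 5·256 + 6·134 = 2287. Remainder 4013 / 6 ≈ 668.83.
y: need Σw·y = 18·147 = 2646. Existing = 1·208 + 5·98 + 6·191 = 1844. Remainder 802 / 6 ≈ 133.67.

(669, 134)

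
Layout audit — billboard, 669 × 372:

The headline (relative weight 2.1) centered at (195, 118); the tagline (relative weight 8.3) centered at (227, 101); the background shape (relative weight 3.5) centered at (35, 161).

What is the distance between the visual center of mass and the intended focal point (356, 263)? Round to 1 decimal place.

≈ 232.4

Total weight = 2.1 + 8.3 + 3.5 = 13.9.
x-moment: 2.1·195 + 8.3·227 + 3.5·35 = 2416.1; centroid 2416.1/13.9 ≈ 173.82.
y-moment: 2.1·118 + 8.3·101 + 3.5·161 = 1649.6; centroid 1649.6/13.9 ≈ 118.68.
Offset from (356, 263): Δx ≈ -182.18, Δy ≈ -144.32; distance = √(Δx² + Δy²) ≈ 232.42.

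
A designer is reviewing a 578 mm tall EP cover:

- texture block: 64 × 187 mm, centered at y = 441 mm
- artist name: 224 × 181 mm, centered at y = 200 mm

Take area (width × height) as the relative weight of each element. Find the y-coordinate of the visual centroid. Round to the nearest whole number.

Areas → weights: texture block 64·187 = 11968, artist name 224·181 = 40544; Σw = 52512.
y: (11968·441 + 40544·200) / 52512 = 13386688 / 52512 ≈ 254.93

y ≈ 255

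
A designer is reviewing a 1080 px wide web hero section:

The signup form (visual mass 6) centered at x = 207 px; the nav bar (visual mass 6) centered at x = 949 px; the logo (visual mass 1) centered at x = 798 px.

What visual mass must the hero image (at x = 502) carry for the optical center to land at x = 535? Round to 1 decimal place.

w ≈ 23.6

Existing Σw = 13 (6 + 6 + 1); existing moment 6·207 + 6·949 + 1·798 = 7734.
Balance at x = 535 requires (7734 + w·502) / (13 + w) = 535.
Solving: w = (535·13 − 7734) / (502 − 535) = -779 / -33 ≈ 23.61.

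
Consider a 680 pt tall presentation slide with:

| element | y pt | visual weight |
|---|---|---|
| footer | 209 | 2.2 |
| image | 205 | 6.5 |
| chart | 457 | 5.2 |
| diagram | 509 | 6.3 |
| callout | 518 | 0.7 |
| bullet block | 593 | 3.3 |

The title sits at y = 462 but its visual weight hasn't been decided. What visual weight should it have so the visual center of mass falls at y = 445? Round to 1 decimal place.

Existing Σw = 24.2 (2.2 + 6.5 + 5.2 + 6.3 + 0.7 + 3.3); existing moment 2.2·209 + 6.5·205 + 5.2·457 + 6.3·509 + 0.7·518 + 3.3·593 = 9694.9.
Set Σw·y/Σw = 445: (9694.9 + 462w) = 445·(24.2 + w).
Solving: w = (445·24.2 − 9694.9) / (462 − 445) = 1074.1 / 17 ≈ 63.18.

w ≈ 63.2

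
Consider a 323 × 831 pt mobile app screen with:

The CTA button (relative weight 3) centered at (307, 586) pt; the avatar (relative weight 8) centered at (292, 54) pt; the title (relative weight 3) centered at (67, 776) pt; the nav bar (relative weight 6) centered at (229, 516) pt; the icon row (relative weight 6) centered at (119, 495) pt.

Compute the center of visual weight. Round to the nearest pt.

Total weight = 3 + 8 + 3 + 6 + 6 = 26.
x-moment: 3·307 + 8·292 + 3·67 + 6·229 + 6·119 = 5546; centroid 5546/26 ≈ 213.31.
y-moment: 3·586 + 8·54 + 3·776 + 6·516 + 6·495 = 10584; centroid 10584/26 ≈ 407.08.

(213, 407)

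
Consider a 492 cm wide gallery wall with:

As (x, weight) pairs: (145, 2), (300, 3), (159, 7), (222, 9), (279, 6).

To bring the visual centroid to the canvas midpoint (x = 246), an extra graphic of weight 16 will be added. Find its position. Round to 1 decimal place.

With the extra graphic, Σw becomes 2 + 3 + 7 + 9 + 6 + 16 = 43.
x: need Σw·x = 43·246 = 10578. Existing = 2·145 + 3·300 + 7·159 + 9·222 + 6·279 = 5975. Remainder 4603 / 16 ≈ 287.69.

x ≈ 287.7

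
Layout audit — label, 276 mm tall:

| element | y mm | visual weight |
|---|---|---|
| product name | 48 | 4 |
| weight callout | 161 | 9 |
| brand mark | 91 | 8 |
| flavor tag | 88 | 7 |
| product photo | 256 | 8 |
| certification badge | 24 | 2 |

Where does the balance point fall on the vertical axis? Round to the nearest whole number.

y ≈ 134

Weights sum to 4 + 9 + 8 + 7 + 8 + 2 = 38.
y-moment: 4·48 + 9·161 + 8·91 + 7·88 + 8·256 + 2·24 = 5081; centroid 5081/38 ≈ 133.71.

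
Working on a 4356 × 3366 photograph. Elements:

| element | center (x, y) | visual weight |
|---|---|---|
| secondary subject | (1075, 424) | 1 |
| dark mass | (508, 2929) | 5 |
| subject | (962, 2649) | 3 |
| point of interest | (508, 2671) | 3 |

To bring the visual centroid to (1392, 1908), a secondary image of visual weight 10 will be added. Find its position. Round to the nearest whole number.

(2260, 1095)

With the secondary image, Σw becomes 1 + 5 + 3 + 3 + 10 = 22.
x: target moment 22×1392 = 30624; current 1·1075 + 5·508 + 3·962 + 3·508 = 8025; the secondary image supplies 22599, so x = 22599/10 ≈ 2259.90.
y: target moment 22×1908 = 41976; current 1·424 + 5·2929 + 3·2649 + 3·2671 = 31029; the secondary image supplies 10947, so y = 10947/10 ≈ 1094.70.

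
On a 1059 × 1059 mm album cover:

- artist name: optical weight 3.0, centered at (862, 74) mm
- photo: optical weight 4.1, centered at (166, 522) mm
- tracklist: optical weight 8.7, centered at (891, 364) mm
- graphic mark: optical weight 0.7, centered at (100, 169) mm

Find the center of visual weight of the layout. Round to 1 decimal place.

Weights sum to 3.0 + 4.1 + 8.7 + 0.7 = 16.5.
x-moment: 3.0·862 + 4.1·166 + 8.7·891 + 0.7·100 = 11088.3; centroid 11088.3/16.5 ≈ 672.02.
y-moment: 3.0·74 + 4.1·522 + 8.7·364 + 0.7·169 = 5647.3; centroid 5647.3/16.5 ≈ 342.26.

(672.0, 342.3)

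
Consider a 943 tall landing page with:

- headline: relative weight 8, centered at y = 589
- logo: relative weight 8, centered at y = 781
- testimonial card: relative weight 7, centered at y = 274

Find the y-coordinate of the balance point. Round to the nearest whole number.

y ≈ 560

Σw = 8 + 8 + 7 = 23.
y-moment: 8·589 + 8·781 + 7·274 = 12878; centroid 12878/23 ≈ 559.91.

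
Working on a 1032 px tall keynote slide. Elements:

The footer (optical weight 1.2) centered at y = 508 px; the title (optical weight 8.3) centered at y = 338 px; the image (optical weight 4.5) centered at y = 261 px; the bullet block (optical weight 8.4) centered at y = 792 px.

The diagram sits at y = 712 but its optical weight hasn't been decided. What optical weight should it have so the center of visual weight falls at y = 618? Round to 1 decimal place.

w ≈ 27.7

Fixed elements: Σw = 1.2 + 8.3 + 4.5 + 8.4 = 22.4, Σw·y = 1.2·508 + 8.3·338 + 4.5·261 + 8.4·792 = 11242.3.
Set Σw·y/Σw = 618: (11242.3 + 712w) = 618·(22.4 + w).
Rearranging, w·(712 − 618) = 618·22.4 − 11242.3 = 2600.9, so w ≈ 2600.9/94 = 27.67.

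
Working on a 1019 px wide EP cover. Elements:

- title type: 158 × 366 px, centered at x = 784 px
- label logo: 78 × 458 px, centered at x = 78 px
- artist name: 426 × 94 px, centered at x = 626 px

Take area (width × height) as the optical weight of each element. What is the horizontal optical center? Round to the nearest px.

x ≈ 548

Areas: title type 158·366 = 57828, label logo 78·458 = 35724, artist name 426·94 = 40044. Total weight = 133596.
x: (57828·784 + 35724·78 + 40044·626) / 133596 = 73191168 / 133596 ≈ 547.85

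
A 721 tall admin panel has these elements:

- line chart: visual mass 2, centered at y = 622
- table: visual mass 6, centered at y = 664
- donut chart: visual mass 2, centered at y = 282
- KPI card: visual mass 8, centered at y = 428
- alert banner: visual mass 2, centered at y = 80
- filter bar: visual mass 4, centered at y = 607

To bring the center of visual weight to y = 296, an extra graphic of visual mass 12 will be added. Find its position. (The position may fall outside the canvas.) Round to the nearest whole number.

New total weight: (2 + 6 + 2 + 8 + 2 + 4) + 12 = 36.
y: target moment 36×296 = 10656; current 2·622 + 6·664 + 2·282 + 8·428 + 2·80 + 4·607 = 11804; the extra graphic supplies -1148, so y = -1148/12 ≈ -95.67.

y ≈ -96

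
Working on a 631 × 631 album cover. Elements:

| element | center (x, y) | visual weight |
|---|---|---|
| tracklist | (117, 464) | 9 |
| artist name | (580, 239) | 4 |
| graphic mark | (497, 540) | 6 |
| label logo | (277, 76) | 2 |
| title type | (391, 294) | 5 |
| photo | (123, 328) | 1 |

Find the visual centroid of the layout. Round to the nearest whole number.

(333, 382)

Σw = 9 + 4 + 6 + 2 + 5 + 1 = 27.
x: (9·117 + 4·580 + 6·497 + 2·277 + 5·391 + 1·123) / 27 = 8987 / 27 ≈ 332.85
y: (9·464 + 4·239 + 6·540 + 2·76 + 5·294 + 1·328) / 27 = 10322 / 27 ≈ 382.30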